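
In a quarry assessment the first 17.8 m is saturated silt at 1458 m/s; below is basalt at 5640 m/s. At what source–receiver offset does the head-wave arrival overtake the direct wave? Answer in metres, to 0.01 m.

x_cross = 2h·√((V₂+V₁)/(V₂−V₁)).
(V₂+V₁)/(V₂−V₁) = (5640+1458)/(5640−1458) = 1.6973; √ = 1.3028.
x_cross = 2·17.8·1.3028 = 46.38 m.

46.38 m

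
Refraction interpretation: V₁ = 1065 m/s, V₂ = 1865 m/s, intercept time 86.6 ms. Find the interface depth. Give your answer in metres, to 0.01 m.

h = tᵢ·V₁·V₂ / (2·√(V₂²−V₁²)).
√(V₂²−V₁²) = √(1865² − 1065²) = 1531.0 m/s.
h = 0.0866 s × 1065 × 1865 / (2 × 1531.0) = 56.17 m.

56.17 m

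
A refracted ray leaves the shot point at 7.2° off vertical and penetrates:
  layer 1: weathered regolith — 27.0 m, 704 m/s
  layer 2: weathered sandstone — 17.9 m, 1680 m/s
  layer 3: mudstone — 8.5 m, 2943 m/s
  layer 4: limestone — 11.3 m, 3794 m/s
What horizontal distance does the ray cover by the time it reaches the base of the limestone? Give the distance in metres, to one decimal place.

24.6 m

p = sin θ₁/V₁ = sin 7.2°/704 = 1.7803e-04 s/m is conserved through the stack.
Layer 1: θ = 7.20°; offset = 27.0·tan 7.20° = 3.411 m.
Layer 2: sin θ = p·1680 = 0.2991 → θ = 17.40°; offset = 17.9·tan 17.40° = 5.611 m.
Layer 3: sin θ = p·2943 = 0.5239 → θ = 31.60°; offset = 8.5·tan 31.60° = 5.229 m.
Layer 4: sin θ = p·3794 = 0.6754 → θ = 42.49°; offset = 11.3·tan 42.49° = 10.350 m.
Summing the layer offsets gives 24.601 m.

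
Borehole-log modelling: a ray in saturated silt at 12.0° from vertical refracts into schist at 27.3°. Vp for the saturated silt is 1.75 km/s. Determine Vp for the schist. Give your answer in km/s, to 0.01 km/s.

3.86 km/s

Snell's law: sin 12.0°/V₁ = sin 27.3°/V₂.
V₂ = V₁·sin 27.3°/sin 12.0° = 1.75 × 2.2060 = 3.86 km/s.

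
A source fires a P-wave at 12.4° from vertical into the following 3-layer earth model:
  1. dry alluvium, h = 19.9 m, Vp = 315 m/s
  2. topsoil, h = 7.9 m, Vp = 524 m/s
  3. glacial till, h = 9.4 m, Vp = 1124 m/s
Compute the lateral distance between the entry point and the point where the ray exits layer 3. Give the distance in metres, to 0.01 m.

Apply Snell's law at each interface; in layer i the horizontal offset is hᵢ·tan θᵢ.
Layer 1: θ = 12.40°; offset = 19.9·tan 12.40° = 4.3753 m.
Layer 2: sin θ = 524·sin 12.4°/315 = 0.3572, θ = 20.93°; offset = 7.9·tan 20.93° = 3.0213 m.
Layer 3: sin θ = 1124·sin 12.4°/315 = 0.7662, θ = 50.02°; offset = 9.4·tan 50.02° = 11.2091 m.
Summing the layer offsets gives 18.6057 m.

18.61 m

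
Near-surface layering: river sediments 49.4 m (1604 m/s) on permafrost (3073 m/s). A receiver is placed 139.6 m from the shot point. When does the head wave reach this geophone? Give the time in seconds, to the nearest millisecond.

0.098 s

t = x/V₂ + 2h·√(V₂²−V₁²)/(V₁V₂).
√(V₂²−V₁²) = √(3073²−1604²) = 2621.2 m/s; delay term = 2·49.4·2621.2/(1604·3073) = 0.05254 s.
t = 139.6/3073 + 0.05254 = 0.09797 s.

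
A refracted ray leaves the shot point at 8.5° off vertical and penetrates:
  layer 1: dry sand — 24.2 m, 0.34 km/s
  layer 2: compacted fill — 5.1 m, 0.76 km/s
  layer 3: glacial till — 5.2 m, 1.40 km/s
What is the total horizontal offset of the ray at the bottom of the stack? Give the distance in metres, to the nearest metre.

9 m

Ray parameter p = sin 8.5° / 0.34 km/s = 4.3473e-01 s/km.
Layer 1: θ = 8.50°; offset = 24.2·tan 8.50° = 3.617 m.
Layer 2: sin θ = p·0.76 = 0.3304 → θ = 19.29°; offset = 5.1·tan 19.29° = 1.785 m.
Layer 3: sin θ = p·1.40 = 0.6086 → θ = 37.49°; offset = 5.2·tan 37.49° = 3.989 m.
Summing the layer offsets gives 9.391 m.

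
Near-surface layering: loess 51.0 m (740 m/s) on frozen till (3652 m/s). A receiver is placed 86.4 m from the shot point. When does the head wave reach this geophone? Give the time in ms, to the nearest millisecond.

159 ms

θ_c = arcsin(V₁/V₂) = arcsin(740/3652) = 11.69°, cos θ_c = 0.9793.
Intercept time tᵢ = 2h cos θ_c / V₁ = 2·51.0·0.9793/740 = 0.13498 s.
t = x/V₂ + tᵢ = 86.4/3652 + 0.13498 = 0.15864 s.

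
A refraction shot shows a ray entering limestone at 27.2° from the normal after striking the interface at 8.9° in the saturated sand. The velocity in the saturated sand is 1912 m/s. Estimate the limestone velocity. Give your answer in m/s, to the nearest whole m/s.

5649 m/s

Snell's law: sin 8.9°/V₁ = sin 27.2°/V₂.
V₂ = V₁·sin 27.2°/sin 8.9° = 1912 × 2.9545 = 5649.08 m/s.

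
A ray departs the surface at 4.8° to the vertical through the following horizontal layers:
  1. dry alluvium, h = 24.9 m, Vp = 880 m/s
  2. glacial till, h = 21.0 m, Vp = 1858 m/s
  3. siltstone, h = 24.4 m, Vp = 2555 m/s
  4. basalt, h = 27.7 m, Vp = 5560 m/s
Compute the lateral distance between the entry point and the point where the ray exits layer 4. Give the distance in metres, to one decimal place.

p = sin θ₁/V₁ = sin 4.8°/880 = 9.5088e-05 s/m is conserved through the stack.
Layer 1: θ = 4.80°; offset = 24.9·tan 4.80° = 2.091 m.
Layer 2: sin θ = p·1858 = 0.1767 → θ = 10.18°; offset = 21.0·tan 10.18° = 3.769 m.
Layer 3: sin θ = p·2555 = 0.2430 → θ = 14.06°; offset = 24.4·tan 14.06° = 6.111 m.
Layer 4: sin θ = p·5560 = 0.5287 → θ = 31.92°; offset = 27.7·tan 31.92° = 17.253 m.
Total horizontal offset = 29.225 m.

29.2 m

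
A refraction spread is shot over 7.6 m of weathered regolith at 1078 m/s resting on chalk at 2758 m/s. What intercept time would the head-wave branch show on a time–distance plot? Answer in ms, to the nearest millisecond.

tᵢ = 2h·√(V₂²−V₁²)/(V₁V₂).
√(V₂²−V₁²) = √(2758²−1078²) = 2538.6 m/s.
tᵢ = 2·7.6·2538.6/(1078·2758) = 0.01298 s.

13 ms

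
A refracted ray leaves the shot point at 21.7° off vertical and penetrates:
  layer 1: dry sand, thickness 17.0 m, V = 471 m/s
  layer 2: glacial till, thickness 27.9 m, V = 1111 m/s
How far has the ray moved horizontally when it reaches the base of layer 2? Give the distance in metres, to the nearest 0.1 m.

Apply Snell's law at each interface; in layer i the horizontal offset is hᵢ·tan θᵢ.
Layer 1: θ = 21.70°; offset = 17.0·tan 21.70° = 6.765 m.
Layer 2: sin θ = 1111·sin 21.7°/471 = 0.8722, θ = 60.71°; offset = 27.9·tan 60.71° = 49.739 m.
Σ offsets = 56.505 m.

56.5 m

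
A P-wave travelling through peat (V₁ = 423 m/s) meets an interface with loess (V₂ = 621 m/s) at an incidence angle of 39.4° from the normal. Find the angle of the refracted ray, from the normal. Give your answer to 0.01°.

sin θ₁/V₁ = sin θ₂/V₂ ⇒ sin θ₂ = 621·sin 39.4°/423 = 621·0.6347/423 = 0.9318.
θ₂ = sin⁻¹(0.9318) = 68.72° (from vertical).

68.72°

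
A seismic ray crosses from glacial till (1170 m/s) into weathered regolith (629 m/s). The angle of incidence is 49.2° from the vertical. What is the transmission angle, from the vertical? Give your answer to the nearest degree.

Snell's law: sin θ₂ = (V₂/V₁)·sin θ₁ = (629/1170)·sin 49.2° = 0.4070.
θ₂ = arcsin 0.4070 = 24.01° from the normal.

24°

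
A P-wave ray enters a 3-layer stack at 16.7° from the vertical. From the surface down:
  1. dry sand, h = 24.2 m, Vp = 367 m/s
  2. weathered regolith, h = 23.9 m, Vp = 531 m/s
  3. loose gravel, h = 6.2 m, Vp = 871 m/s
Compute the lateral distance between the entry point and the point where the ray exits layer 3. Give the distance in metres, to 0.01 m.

23.97 m

Apply Snell's law at each interface; in layer i the horizontal offset is hᵢ·tan θᵢ.
Layer 1: θ = 16.70°; offset = 24.2·tan 16.70° = 7.2603 m.
Layer 2: sin θ = 531·sin 16.7°/367 = 0.4158, θ = 24.57°; offset = 23.9·tan 24.57° = 10.9261 m.
Layer 3: sin θ = 871·sin 16.7°/367 = 0.6820, θ = 43.00°; offset = 6.2·tan 43.00° = 5.7815 m.
Total horizontal offset = 23.9680 m.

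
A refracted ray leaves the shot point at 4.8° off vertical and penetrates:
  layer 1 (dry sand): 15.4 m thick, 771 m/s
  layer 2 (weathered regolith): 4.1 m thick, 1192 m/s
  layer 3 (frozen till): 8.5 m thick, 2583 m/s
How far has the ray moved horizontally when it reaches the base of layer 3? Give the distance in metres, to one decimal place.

4.3 m

p = sin θ₁/V₁ = sin 4.8°/771 = 1.0853e-04 s/m is conserved through the stack.
Layer 1: θ = 4.80°; offset = 15.4·tan 4.80° = 1.293 m.
Layer 2: sin θ = p·1192 = 0.1294 → θ = 7.43°; offset = 4.1·tan 7.43° = 0.535 m.
Layer 3: sin θ = p·2583 = 0.2803 → θ = 16.28°; offset = 8.5·tan 16.28° = 2.482 m.
Summing the layer offsets gives 4.310 m.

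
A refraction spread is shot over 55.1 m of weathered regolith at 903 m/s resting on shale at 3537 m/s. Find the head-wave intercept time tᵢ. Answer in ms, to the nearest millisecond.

118 ms

θ_c = arcsin(V₁/V₂) = arcsin(903/3537) = 14.79°; cos θ_c = 0.9669.
tᵢ = 2h·cos θ_c / V₁ = 2·55.1·0.9669 / 903 = 0.11799 s.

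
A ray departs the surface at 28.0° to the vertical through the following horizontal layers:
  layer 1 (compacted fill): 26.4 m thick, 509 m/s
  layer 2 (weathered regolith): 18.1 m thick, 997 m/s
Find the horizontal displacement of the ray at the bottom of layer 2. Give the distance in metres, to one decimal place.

56.4 m

p = sin θ₁/V₁ = sin 28.0°/509 = 9.2234e-04 s/m is conserved through the stack.
Layer 1: θ = 28.00°; offset = 26.4·tan 28.00° = 14.037 m.
Layer 2: sin θ = p·997 = 0.9196 → θ = 66.86°; offset = 18.1·tan 66.86° = 42.361 m.
Σ offsets = 56.398 m.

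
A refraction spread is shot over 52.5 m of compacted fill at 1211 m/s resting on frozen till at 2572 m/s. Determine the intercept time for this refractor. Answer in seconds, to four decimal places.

tᵢ = 2h·√(V₂²−V₁²)/(V₁V₂).
√(V₂²−V₁²) = √(2572²−1211²) = 2269.1 m/s.
tᵢ = 2·52.5·2269.1/(1211·2572) = 0.07649 s.

0.0765 s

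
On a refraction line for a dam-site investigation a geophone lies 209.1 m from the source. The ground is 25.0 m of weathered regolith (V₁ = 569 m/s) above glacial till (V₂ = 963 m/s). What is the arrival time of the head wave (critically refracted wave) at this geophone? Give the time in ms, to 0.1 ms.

t = x/V₂ + 2h·√(V₂²−V₁²)/(V₁V₂).
√(V₂²−V₁²) = √(963²−569²) = 776.9 m/s; delay term = 2·25.0·776.9/(569·963) = 0.07089 s.
t = 209.1/963 + 0.07089 = 0.28803 s.

288.0 ms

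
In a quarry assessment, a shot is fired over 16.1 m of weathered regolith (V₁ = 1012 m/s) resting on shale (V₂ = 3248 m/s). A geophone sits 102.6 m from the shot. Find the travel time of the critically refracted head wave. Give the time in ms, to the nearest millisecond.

62 ms

θ_c = arcsin(V₁/V₂) = arcsin(1012/3248) = 18.15°, cos θ_c = 0.9502.
Intercept time tᵢ = 2h cos θ_c / V₁ = 2·16.1·0.9502/1012 = 0.03023 s.
t = x/V₂ + tᵢ = 102.6/3248 + 0.03023 = 0.06182 s.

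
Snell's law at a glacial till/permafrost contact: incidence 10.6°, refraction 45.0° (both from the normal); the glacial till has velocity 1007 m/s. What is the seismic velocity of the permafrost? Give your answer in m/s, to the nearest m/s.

3871 m/s

Snell's law: sin 10.6°/V₁ = sin 45.0°/V₂.
V₂ = V₁·sin 45.0°/sin 10.6° = 1007 × 3.8440 = 3870.90 m/s.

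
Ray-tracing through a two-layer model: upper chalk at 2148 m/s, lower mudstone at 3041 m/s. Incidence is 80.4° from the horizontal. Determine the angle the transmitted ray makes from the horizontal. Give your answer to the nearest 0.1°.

Convert to the normal: θ₁ = 90° − 80.4° = 9.6°.
Snell's law: sin θ₂ = (V₂/V₁)·sin θ₁ = (3041/2148)·sin 9.6° = 0.2361.
θ₂ = sin⁻¹(0.2361) = 13.66° (from vertical).
From the interface: 90° − 13.66° = 76.34°.

76.3°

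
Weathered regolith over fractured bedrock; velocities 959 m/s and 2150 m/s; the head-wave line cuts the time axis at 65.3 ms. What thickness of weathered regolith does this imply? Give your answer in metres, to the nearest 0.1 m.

h = tᵢ·V₁·V₂ / (2·√(V₂²−V₁²)).
√(V₂²−V₁²) = √(2150² − 959²) = 1924.3 m/s.
h = 0.0653 s × 959 × 2150 / (2 × 1924.3) = 34.98 m.

35.0 m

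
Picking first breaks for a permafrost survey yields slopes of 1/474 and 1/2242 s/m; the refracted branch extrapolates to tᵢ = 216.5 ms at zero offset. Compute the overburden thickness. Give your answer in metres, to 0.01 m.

52.50 m

h = tᵢ·V₁·V₂ / (2·√(V₂²−V₁²)).
√(V₂²−V₁²) = √(2242² − 474²) = 2191.3 m/s.
h = 0.2165 s × 474 × 2242 / (2 × 2191.3) = 52.50 m.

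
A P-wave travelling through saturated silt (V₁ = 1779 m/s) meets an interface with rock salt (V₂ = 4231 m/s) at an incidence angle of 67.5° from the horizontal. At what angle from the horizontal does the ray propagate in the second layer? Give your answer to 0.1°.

Convert to the normal: θ₁ = 90° − 67.5° = 22.5°.
Snell's law: sin θ₂ = (V₂/V₁)·sin θ₁ = (4231/1779)·sin 22.5° = 0.9101.
θ₂ = sin⁻¹(0.9101) = 65.52° (from vertical).
From the interface: 90° − 65.52° = 24.48°.

24.5°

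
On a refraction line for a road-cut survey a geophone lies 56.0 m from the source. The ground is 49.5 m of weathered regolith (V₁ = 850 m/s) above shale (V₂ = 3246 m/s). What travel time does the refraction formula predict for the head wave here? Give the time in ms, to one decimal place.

t = x/V₂ + 2h·√(V₂²−V₁²)/(V₁V₂).
√(V₂²−V₁²) = √(3246²−850²) = 3132.7 m/s; delay term = 2·49.5·3132.7/(850·3246) = 0.11241 s.
t = 56.0/3246 + 0.11241 = 0.12966 s.

129.7 ms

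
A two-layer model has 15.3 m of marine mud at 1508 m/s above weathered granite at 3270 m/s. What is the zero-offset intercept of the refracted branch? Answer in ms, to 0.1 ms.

θ_c = arcsin(V₁/V₂) = arcsin(1508/3270) = 27.46°; cos θ_c = 0.8873.
tᵢ = 2h·cos θ_c / V₁ = 2·15.3·0.8873 / 1508 = 0.01801 s.

18.0 ms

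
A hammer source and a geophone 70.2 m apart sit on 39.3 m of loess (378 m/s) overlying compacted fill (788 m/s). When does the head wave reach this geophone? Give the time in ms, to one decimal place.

271.5 ms

t = x/V₂ + 2h·√(V₂²−V₁²)/(V₁V₂).
√(V₂²−V₁²) = √(788²−378²) = 691.4 m/s; delay term = 2·39.3·691.4/(378·788) = 0.18245 s.
t = 70.2/788 + 0.18245 = 0.27154 s.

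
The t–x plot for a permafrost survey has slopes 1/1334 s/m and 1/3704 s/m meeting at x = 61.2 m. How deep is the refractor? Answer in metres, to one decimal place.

x_cross = 2h·√((V₂+V₁)/(V₂−V₁)) → h = x_cross / (2·√((V₂+V₁)/(V₂−V₁))).
√((V₂+V₁)/(V₂−V₁)) = √((3704+1334)/(3704−1334)) = 1.4580.
h = 61.2 / (2·1.4580) = 20.99 m.

21.0 m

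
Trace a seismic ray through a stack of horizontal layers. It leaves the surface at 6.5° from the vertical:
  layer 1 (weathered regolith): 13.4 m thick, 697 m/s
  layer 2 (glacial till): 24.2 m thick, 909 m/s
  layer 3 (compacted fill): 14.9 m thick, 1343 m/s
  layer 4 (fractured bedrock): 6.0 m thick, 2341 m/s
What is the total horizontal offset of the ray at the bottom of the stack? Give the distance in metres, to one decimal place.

10.9 m

Ray parameter p = sin 6.5° / 697 m/s = 1.6241e-04 s/m.
Layer 1: θ = 6.50°; offset = 13.4·tan 6.50° = 1.527 m.
Layer 2: sin θ = p·909 = 0.1476 → θ = 8.49°; offset = 24.2·tan 8.49° = 3.612 m.
Layer 3: sin θ = p·1343 = 0.2181 → θ = 12.60°; offset = 14.9·tan 12.60° = 3.330 m.
Layer 4: sin θ = p·2341 = 0.3802 → θ = 22.35°; offset = 6.0·tan 22.35° = 2.467 m.
Total horizontal offset = 10.936 m.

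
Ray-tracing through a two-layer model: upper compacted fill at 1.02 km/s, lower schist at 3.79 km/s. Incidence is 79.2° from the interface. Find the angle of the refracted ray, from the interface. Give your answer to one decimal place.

Angle from the normal: 90° − 79.2° = 10.8°.
sin θ₁/V₁ = sin θ₂/V₂ ⇒ sin θ₂ = 3.79·sin 10.8°/1.02 = 3.79·0.1874/1.02 = 0.6963.
θ₂ = sin⁻¹(0.6963) = 44.13° (from vertical).
From the interface: 90° − 44.13° = 45.87°.

45.9°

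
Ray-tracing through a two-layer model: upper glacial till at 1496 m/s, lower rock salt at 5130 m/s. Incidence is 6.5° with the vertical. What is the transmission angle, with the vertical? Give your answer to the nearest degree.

sin θ₁/V₁ = sin θ₂/V₂ ⇒ sin θ₂ = 5130·sin 6.5°/1496 = 5130·0.1132/1496 = 0.3882.
θ₂ = sin⁻¹(0.3882) = 22.84° (from vertical).

23°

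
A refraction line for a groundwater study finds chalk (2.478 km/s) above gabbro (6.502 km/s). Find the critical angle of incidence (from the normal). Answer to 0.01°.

22.40°

Critical incidence: sin θ_c = V₁/V₂ = 2.478/6.502 = 0.3811.
θ_c = arcsin 0.3811 = 22.40°.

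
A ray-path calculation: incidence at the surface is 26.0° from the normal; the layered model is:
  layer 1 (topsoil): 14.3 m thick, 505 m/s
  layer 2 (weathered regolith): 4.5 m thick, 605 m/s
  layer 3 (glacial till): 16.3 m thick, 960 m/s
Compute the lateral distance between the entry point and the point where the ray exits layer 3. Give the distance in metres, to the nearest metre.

34 m

Apply Snell's law at each interface; in layer i the horizontal offset is hᵢ·tan θᵢ.
Layer 1: θ = 26.00°; offset = 14.3·tan 26.00° = 6.975 m.
Layer 2: sin θ = 605·sin 26.0°/505 = 0.5252, θ = 31.68°; offset = 4.5·tan 31.68° = 2.777 m.
Layer 3: sin θ = 960·sin 26.0°/505 = 0.8333, θ = 56.44°; offset = 16.3·tan 56.44° = 24.574 m.
Summing the layer offsets gives 34.325 m.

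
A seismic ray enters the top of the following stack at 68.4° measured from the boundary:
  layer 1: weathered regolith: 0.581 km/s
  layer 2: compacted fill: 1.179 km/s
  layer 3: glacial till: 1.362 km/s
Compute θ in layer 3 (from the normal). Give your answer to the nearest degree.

60°

From the normal: θ₁ = 90° − 68.4° = 21.6°.
Snell's law across each interface conserves sin θ / V, so sin θ_3 = V_3·sin θ₁/V₁.
sin θ_3 = 1.362 × sin 21.6° / 0.581 = 0.8630.
θ_3 = arcsin 0.8630 = 59.65°.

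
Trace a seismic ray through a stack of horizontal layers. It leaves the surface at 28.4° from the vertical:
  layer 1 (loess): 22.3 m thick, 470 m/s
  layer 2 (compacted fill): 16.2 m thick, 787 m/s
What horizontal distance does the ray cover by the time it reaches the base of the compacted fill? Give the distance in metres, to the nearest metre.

p = sin θ₁/V₁ = sin 28.4°/470 = 1.0120e-03 s/m is conserved through the stack.
Layer 1: θ = 28.40°; offset = 22.3·tan 28.40° = 12.058 m.
Layer 2: sin θ = p·787 = 0.7964 → θ = 52.79°; offset = 16.2·tan 52.79° = 21.334 m.
Summing the layer offsets gives 33.392 m.

33 m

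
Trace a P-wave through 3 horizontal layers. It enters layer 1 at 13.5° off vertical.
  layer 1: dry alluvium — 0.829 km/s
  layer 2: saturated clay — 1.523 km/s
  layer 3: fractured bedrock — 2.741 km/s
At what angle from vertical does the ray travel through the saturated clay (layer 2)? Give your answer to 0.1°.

Ray parameter p = sin 13.5° / 0.829 = 2.8160e-01 s/km.
sin θ_2 = p·V_2 = 2.8160e-01 × 1.523 = 0.4289.
θ_2 = 25.40° from the vertical.

25.4°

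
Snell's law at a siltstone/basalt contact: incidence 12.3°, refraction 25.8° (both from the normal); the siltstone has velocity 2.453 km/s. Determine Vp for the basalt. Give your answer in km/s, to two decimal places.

5.01 km/s

sin 12.3° = 0.2130; sin 25.8° = 0.4352.
V₂ = V₁·(sin θ₂/sin θ₁) = 2.453·(0.4352/0.2130) = 5.01 km/s.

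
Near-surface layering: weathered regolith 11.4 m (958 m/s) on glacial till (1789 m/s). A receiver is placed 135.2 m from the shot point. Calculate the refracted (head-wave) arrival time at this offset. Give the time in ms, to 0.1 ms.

θ_c = arcsin(V₁/V₂) = arcsin(958/1789) = 32.38°, cos θ_c = 0.8445.
Intercept time tᵢ = 2h cos θ_c / V₁ = 2·11.4·0.8445/958 = 0.02010 s.
t = x/V₂ + tᵢ = 135.2/1789 + 0.02010 = 0.09567 s.

95.7 ms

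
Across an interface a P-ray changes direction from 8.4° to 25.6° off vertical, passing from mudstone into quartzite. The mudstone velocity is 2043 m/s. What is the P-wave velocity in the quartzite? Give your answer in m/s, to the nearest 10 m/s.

6040 m/s

Snell's law: sin 8.4°/V₁ = sin 25.6°/V₂.
V₂ = V₁·sin 25.6°/sin 8.4° = 2043 × 2.9578 = 6042.80 m/s.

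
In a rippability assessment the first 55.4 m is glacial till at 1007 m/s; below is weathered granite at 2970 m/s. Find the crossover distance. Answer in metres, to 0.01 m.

θ_c = arcsin(1007/2970) = 19.82°, so cos θ_c = 0.9408 and tᵢ = 2h cos θ_c/V₁ = 0.1035 s.
At crossover x/V₁ = x/V₂ + tᵢ ⇒ x = tᵢ/(1/V₁ − 1/V₂) = 0.10351/(9.9305e-04 − 3.3670e-04) = 157.71 m.

157.71 m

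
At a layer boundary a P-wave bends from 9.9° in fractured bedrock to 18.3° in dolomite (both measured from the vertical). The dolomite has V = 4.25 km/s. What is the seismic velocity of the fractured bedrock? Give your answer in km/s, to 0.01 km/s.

2.33 km/s

Snell's law: sin 9.9°/V₁ = sin 18.3°/V₂.
V₁ = V₂·sin 9.9°/sin 18.3° = 4.25 × 0.5476 = 2.33 km/s.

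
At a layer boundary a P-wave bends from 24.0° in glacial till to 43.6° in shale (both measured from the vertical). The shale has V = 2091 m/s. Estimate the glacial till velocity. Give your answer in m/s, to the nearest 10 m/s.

Snell's law: sin 24.0°/V₁ = sin 43.6°/V₂.
V₁ = V₂·sin 24.0°/sin 43.6° = 2091 × 0.5898 = 1233.27 m/s.

1230 m/s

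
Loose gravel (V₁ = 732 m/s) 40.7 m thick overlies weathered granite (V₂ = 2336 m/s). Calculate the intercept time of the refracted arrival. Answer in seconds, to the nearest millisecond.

0.106 s

tᵢ = 2h·√(V₂²−V₁²)/(V₁V₂).
√(V₂²−V₁²) = √(2336²−732²) = 2218.3 m/s.
tᵢ = 2·40.7·2218.3/(732·2336) = 0.10560 s.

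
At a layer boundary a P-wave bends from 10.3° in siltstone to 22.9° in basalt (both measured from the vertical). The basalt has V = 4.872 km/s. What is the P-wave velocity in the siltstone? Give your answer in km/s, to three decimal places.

sin 10.3° = 0.1788; sin 22.9° = 0.3891.
V₁ = V₂·(sin θ₁/sin θ₂) = 4.872·(0.1788/0.3891) = 2.239 km/s.

2.239 km/s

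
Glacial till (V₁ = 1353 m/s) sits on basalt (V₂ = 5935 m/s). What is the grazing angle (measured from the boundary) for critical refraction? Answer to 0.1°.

Critical incidence: sin θ_c = V₁/V₂ = 1353/5935 = 0.2280.
θ_c = arcsin 0.2280 = 13.18°.
Measured from the interface: 90° − 13.18° = 76.82°.

76.8°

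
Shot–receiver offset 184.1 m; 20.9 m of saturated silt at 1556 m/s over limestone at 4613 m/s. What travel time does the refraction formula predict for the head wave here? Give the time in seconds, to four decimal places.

0.0652 s

θ_c = arcsin(V₁/V₂) = arcsin(1556/4613) = 19.71°, cos θ_c = 0.9414.
Intercept time tᵢ = 2h cos θ_c / V₁ = 2·20.9·0.9414/1556 = 0.02529 s.
t = x/V₂ + tᵢ = 184.1/4613 + 0.02529 = 0.06520 s.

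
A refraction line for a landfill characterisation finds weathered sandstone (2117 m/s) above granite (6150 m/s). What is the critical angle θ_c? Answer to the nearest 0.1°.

20.1°

At critical incidence the refracted ray runs along the interface (θ₂ = 90°), so sin θ_c = V₁/V₂.
θ_c = arcsin(2117/6150) = arcsin 0.3442 = 20.13°.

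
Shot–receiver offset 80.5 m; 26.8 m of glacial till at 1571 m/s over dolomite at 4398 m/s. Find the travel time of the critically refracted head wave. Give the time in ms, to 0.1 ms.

θ_c = arcsin(V₁/V₂) = arcsin(1571/4398) = 20.93°, cos θ_c = 0.9340.
Intercept time tᵢ = 2h cos θ_c / V₁ = 2·26.8·0.9340/1571 = 0.03187 s.
t = x/V₂ + tᵢ = 80.5/4398 + 0.03187 = 0.05017 s.

50.2 ms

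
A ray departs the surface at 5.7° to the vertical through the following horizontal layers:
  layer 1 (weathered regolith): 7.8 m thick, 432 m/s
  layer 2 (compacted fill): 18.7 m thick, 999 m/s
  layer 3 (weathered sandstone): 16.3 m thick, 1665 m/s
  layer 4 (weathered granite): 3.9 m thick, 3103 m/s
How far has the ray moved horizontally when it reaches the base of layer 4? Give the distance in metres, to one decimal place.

15.9 m

Apply Snell's law at each interface; in layer i the horizontal offset is hᵢ·tan θᵢ.
Layer 1: θ = 5.70°; offset = 7.8·tan 5.70° = 0.779 m.
Layer 2: sin θ = 999·sin 5.7°/432 = 0.2297, θ = 13.28°; offset = 18.7·tan 13.28° = 4.413 m.
Layer 3: sin θ = 1665·sin 5.7°/432 = 0.3828, θ = 22.51°; offset = 16.3·tan 22.51° = 6.754 m.
Layer 4: sin θ = 3103·sin 5.7°/432 = 0.7134, θ = 45.51°; offset = 3.9·tan 45.51° = 3.970 m.
Total horizontal offset = 15.916 m.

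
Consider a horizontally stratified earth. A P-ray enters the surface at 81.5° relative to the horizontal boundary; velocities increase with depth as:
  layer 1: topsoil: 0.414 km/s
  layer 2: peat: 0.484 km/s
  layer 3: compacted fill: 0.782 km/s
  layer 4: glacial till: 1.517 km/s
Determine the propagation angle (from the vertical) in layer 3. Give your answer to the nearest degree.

16°

From the normal: θ₁ = 90° − 81.5° = 8.5°.
Ray parameter p = sin 8.5° / 0.414 = 3.5703e-01 s/km.
sin θ_3 = p·V_3 = 3.5703e-01 × 0.782 = 0.2792.
θ_3 = 16.21° from the vertical.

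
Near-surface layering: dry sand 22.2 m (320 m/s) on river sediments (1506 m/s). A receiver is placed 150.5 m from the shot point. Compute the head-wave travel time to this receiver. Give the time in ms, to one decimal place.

t = x/V₂ + 2h·√(V₂²−V₁²)/(V₁V₂).
√(V₂²−V₁²) = √(1506²−320²) = 1471.6 m/s; delay term = 2·22.2·1471.6/(320·1506) = 0.13558 s.
t = 150.5/1506 + 0.13558 = 0.23552 s.

235.5 ms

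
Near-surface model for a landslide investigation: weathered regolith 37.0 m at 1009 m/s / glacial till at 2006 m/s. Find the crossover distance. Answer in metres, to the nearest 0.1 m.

x_cross = 2h·√((V₂+V₁)/(V₂−V₁)).
(V₂+V₁)/(V₂−V₁) = (2006+1009)/(2006−1009) = 3.0241; √ = 1.7390.
x_cross = 2·37.0·1.7390 = 128.68 m.

128.7 m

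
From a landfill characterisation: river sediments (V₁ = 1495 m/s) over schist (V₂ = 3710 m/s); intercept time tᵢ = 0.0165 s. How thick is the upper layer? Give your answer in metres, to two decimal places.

13.48 m

θ_c = arcsin(1495/3710) = 23.76°; cos θ_c = 0.9152.
tᵢ = 2h cos θ_c/V₁ ⇒ h = tᵢ·V₁/(2 cos θ_c) = 0.0165·1495/(2·0.9152) = 13.48 m.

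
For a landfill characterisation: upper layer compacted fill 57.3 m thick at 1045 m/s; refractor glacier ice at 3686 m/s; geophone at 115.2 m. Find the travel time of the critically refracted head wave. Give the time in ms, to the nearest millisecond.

θ_c = arcsin(V₁/V₂) = arcsin(1045/3686) = 16.47°, cos θ_c = 0.9590.
Intercept time tᵢ = 2h cos θ_c / V₁ = 2·57.3·0.9590/1045 = 0.10517 s.
t = x/V₂ + tᵢ = 115.2/3686 + 0.10517 = 0.13642 s.

136 ms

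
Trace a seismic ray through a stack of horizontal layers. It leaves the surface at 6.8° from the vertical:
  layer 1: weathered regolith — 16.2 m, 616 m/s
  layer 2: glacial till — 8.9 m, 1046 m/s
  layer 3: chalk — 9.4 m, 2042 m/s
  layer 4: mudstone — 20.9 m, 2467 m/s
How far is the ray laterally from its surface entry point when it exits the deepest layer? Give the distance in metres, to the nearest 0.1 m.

19.0 m

Apply Snell's law at each interface; in layer i the horizontal offset is hᵢ·tan θᵢ.
Layer 1: θ = 6.80°; offset = 16.2·tan 6.80° = 1.932 m.
Layer 2: sin θ = 1046·sin 6.8°/616 = 0.2011, θ = 11.60°; offset = 8.9·tan 11.60° = 1.827 m.
Layer 3: sin θ = 2042·sin 6.8°/616 = 0.3925, θ = 23.11°; offset = 9.4·tan 23.11° = 4.011 m.
Layer 4: sin θ = 2467·sin 6.8°/616 = 0.4742, θ = 28.31°; offset = 20.9·tan 28.31° = 11.257 m.
Total horizontal offset = 19.027 m.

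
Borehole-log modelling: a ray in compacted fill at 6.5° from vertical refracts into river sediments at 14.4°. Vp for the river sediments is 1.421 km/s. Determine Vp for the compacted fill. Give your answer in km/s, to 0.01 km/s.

0.65 km/s

sin 6.5° = 0.1132; sin 14.4° = 0.2487.
V₁ = V₂·(sin θ₁/sin θ₂) = 1.421·(0.1132/0.2487) = 0.65 km/s.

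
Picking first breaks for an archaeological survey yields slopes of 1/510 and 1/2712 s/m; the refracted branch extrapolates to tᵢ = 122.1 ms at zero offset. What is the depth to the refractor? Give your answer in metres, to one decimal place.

31.7 m

h = tᵢ·V₁·V₂ / (2·√(V₂²−V₁²)).
√(V₂²−V₁²) = √(2712² − 510²) = 2663.6 m/s.
h = 0.1221 s × 510 × 2712 / (2 × 2663.6) = 31.70 m.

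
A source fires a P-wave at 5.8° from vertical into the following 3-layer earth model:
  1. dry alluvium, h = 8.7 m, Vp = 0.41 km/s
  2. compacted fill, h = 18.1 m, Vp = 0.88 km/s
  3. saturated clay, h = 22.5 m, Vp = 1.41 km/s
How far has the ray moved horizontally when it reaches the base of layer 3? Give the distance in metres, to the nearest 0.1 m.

p = sin θ₁/V₁ = sin 5.8°/0.41 = 2.4648e-01 s/km is conserved through the stack.
Layer 1: θ = 5.80°; offset = 8.7·tan 5.80° = 0.884 m.
Layer 2: sin θ = p·0.88 = 0.2169 → θ = 12.53°; offset = 18.1·tan 12.53° = 4.022 m.
Layer 3: sin θ = p·1.41 = 0.3475 → θ = 20.34°; offset = 22.5·tan 20.34° = 8.339 m.
Total horizontal offset = 13.245 m.

13.2 m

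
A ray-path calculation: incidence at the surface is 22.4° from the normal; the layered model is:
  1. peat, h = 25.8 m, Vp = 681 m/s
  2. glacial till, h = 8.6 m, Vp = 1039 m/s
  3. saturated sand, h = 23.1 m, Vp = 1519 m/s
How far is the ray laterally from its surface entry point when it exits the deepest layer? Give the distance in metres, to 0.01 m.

Apply Snell's law at each interface; in layer i the horizontal offset is hᵢ·tan θᵢ.
Layer 1: θ = 22.40°; offset = 25.8·tan 22.40° = 10.6340 m.
Layer 2: sin θ = 1039·sin 22.4°/681 = 0.5814, θ = 35.55°; offset = 8.6·tan 35.55° = 6.1454 m.
Layer 3: sin θ = 1519·sin 22.4°/681 = 0.8500, θ = 58.21°; offset = 23.1·tan 58.21° = 37.2725 m.
Summing the layer offsets gives 54.0519 m.

54.05 m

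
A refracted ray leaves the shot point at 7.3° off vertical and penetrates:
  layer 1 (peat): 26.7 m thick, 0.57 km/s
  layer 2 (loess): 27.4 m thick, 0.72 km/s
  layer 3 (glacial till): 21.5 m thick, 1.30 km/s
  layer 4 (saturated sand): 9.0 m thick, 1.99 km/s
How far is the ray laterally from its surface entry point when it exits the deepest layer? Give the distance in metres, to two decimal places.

Apply Snell's law at each interface; in layer i the horizontal offset is hᵢ·tan θᵢ.
Layer 1: θ = 7.30°; offset = 26.7·tan 7.30° = 3.4203 m.
Layer 2: sin θ = 0.72·sin 7.3°/0.57 = 0.1605, θ = 9.24°; offset = 27.4·tan 9.24° = 4.4555 m.
Layer 3: sin θ = 1.30·sin 7.3°/0.57 = 0.2898, θ = 16.85°; offset = 21.5·tan 16.85° = 6.5100 m.
Layer 4: sin θ = 1.99·sin 7.3°/0.57 = 0.4436, θ = 26.33°; offset = 9.0·tan 26.33° = 4.4548 m.
Summing the layer offsets gives 18.8407 m.

18.84 m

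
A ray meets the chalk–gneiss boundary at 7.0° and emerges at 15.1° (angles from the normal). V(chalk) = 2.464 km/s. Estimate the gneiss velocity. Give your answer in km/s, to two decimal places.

Snell's law: sin 7.0°/V₁ = sin 15.1°/V₂.
V₂ = V₁·sin 15.1°/sin 7.0° = 2.464 × 2.1376 = 5.27 km/s.

5.27 km/s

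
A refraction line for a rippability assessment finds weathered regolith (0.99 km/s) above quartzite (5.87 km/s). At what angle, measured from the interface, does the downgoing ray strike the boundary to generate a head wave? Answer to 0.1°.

Critical incidence: sin θ_c = V₁/V₂ = 0.99/5.87 = 0.1687.
θ_c = arcsin 0.1687 = 9.71°.
Measured from the interface: 90° − 9.71° = 80.29°.

80.3°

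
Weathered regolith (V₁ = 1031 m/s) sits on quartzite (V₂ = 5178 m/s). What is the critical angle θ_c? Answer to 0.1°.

11.5°

Critical incidence: sin θ_c = V₁/V₂ = 1031/5178 = 0.1991.
θ_c = arcsin 0.1991 = 11.49°.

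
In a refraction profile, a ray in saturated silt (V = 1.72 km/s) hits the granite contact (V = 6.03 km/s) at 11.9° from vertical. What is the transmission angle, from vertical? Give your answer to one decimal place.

Snell's law: sin θ₂ = (V₂/V₁)·sin θ₁ = (6.03/1.72)·sin 11.9° = 0.7229.
θ₂ = sin⁻¹(0.7229) = 46.30° (from vertical).

46.3°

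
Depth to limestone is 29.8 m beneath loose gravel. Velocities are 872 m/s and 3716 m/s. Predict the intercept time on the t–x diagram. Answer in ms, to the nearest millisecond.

66 ms

tᵢ = 2h·√(V₂²−V₁²)/(V₁V₂).
√(V₂²−V₁²) = √(3716²−872²) = 3612.2 m/s.
tᵢ = 2·29.8·3612.2/(872·3716) = 0.06644 s.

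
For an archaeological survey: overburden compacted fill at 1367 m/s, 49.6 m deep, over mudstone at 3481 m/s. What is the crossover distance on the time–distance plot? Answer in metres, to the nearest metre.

150 m

x_cross = 2h·√((V₂+V₁)/(V₂−V₁)).
(V₂+V₁)/(V₂−V₁) = (3481+1367)/(3481−1367) = 2.2933; √ = 1.5144.
x_cross = 2·49.6·1.5144 = 150.22 m.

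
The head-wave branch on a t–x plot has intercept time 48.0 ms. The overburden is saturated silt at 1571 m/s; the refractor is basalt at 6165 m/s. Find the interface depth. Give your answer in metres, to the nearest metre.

θ_c = arcsin(1571/6165) = 14.76°; cos θ_c = 0.9670.
tᵢ = 2h cos θ_c/V₁ ⇒ h = tᵢ·V₁/(2 cos θ_c) = 0.048·1571/(2·0.9670) = 38.99 m.

39 m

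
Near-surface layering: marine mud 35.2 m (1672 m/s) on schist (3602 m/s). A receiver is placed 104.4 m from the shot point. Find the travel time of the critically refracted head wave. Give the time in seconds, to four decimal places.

t = x/V₂ + 2h·√(V₂²−V₁²)/(V₁V₂).
√(V₂²−V₁²) = √(3602²−1672²) = 3190.4 m/s; delay term = 2·35.2·3190.4/(1672·3602) = 0.03729 s.
t = 104.4/3602 + 0.03729 = 0.06628 s.

0.0663 s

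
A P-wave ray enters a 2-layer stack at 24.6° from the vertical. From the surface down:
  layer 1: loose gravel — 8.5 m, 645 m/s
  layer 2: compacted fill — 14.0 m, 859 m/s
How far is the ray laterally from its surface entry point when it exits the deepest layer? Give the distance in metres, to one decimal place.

13.2 m

Apply Snell's law at each interface; in layer i the horizontal offset is hᵢ·tan θᵢ.
Layer 1: θ = 24.60°; offset = 8.5·tan 24.60° = 3.892 m.
Layer 2: sin θ = 859·sin 24.6°/645 = 0.5544, θ = 33.67°; offset = 14.0·tan 33.67° = 9.326 m.
Σ offsets = 13.218 m.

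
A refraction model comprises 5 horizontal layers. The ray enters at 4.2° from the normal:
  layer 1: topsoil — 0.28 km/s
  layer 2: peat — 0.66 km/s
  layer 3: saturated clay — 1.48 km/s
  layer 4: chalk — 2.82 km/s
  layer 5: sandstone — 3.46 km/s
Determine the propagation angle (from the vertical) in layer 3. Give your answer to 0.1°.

22.8°

Snell's law across each interface conserves sin θ / V, so sin θ_3 = V_3·sin θ₁/V₁.
sin θ_3 = 1.48 × sin 4.2° / 0.28 = 0.3871.
θ_3 = 22.78° from the vertical.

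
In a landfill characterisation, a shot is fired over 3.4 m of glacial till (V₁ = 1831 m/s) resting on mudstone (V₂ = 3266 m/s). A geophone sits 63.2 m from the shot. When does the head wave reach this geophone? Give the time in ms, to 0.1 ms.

22.4 ms

θ_c = arcsin(V₁/V₂) = arcsin(1831/3266) = 34.10°, cos θ_c = 0.8281.
Intercept time tᵢ = 2h cos θ_c / V₁ = 2·3.4·0.8281/1831 = 0.00308 s.
t = x/V₂ + tᵢ = 63.2/3266 + 0.00308 = 0.02243 s.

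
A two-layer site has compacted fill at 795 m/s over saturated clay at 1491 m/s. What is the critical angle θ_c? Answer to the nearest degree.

32°

At critical incidence the refracted ray runs along the interface (θ₂ = 90°), so sin θ_c = V₁/V₂.
θ_c = arcsin(795/1491) = arcsin 0.5332 = 32.22°.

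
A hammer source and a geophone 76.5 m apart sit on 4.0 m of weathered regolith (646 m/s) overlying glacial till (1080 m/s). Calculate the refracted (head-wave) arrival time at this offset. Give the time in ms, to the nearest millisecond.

t = x/V₂ + 2h·√(V₂²−V₁²)/(V₁V₂).
√(V₂²−V₁²) = √(1080²−646²) = 865.5 m/s; delay term = 2·4.0·865.5/(646·1080) = 0.00992 s.
t = 76.5/1080 + 0.00992 = 0.08076 s.

81 ms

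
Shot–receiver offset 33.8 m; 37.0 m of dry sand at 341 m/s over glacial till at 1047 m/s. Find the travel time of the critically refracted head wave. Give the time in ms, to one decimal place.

237.5 ms

θ_c = arcsin(V₁/V₂) = arcsin(341/1047) = 19.01°, cos θ_c = 0.9455.
Intercept time tᵢ = 2h cos θ_c / V₁ = 2·37.0·0.9455/341 = 0.20518 s.
t = x/V₂ + tᵢ = 33.8/1047 + 0.20518 = 0.23746 s.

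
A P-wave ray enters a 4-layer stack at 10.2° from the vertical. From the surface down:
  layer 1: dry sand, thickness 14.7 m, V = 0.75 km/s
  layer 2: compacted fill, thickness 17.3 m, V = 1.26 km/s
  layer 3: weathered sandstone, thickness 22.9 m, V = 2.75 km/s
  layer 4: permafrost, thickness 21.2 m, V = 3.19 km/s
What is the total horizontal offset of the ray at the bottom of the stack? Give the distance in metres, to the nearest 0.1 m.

Ray parameter p = sin 10.2° / 0.75 km/s = 2.3611e-01 s/km.
Layer 1: θ = 10.20°; offset = 14.7·tan 10.20° = 2.645 m.
Layer 2: sin θ = p·1.26 = 0.2975 → θ = 17.31°; offset = 17.3·tan 17.31° = 5.391 m.
Layer 3: sin θ = p·2.75 = 0.6493 → θ = 40.49°; offset = 22.9·tan 40.49° = 19.551 m.
Layer 4: sin θ = p·3.19 = 0.7532 → θ = 48.87°; offset = 21.2·tan 48.87° = 24.275 m.
Σ offsets = 51.862 m.

51.9 m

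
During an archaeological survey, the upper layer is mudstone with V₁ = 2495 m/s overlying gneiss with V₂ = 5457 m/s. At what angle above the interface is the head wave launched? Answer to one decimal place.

62.8°

Critical incidence: sin θ_c = V₁/V₂ = 2495/5457 = 0.4572.
θ_c = arcsin 0.4572 = 27.21°.
Measured from the interface: 90° − 27.21° = 62.79°.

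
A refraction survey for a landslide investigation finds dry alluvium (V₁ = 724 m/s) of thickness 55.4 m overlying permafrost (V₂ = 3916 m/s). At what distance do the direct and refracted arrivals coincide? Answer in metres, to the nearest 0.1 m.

133.6 m

x_cross = 2h·√((V₂+V₁)/(V₂−V₁)).
(V₂+V₁)/(V₂−V₁) = (3916+724)/(3916−724) = 1.4536; √ = 1.2057.
x_cross = 2·55.4·1.2057 = 133.59 m.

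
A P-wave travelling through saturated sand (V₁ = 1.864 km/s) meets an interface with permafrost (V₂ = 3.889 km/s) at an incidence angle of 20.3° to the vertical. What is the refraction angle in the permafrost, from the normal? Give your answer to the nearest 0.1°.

46.4°

sin θ₁/V₁ = sin θ₂/V₂ ⇒ sin θ₂ = 3.889·sin 20.3°/1.864 = 3.889·0.3469/1.864 = 0.7238.
θ₂ = arcsin 0.7238 = 46.37° from the normal.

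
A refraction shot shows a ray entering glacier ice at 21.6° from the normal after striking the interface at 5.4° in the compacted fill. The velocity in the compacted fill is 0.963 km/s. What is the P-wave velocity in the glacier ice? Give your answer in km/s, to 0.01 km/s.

Snell's law: sin 5.4°/V₁ = sin 21.6°/V₂.
V₂ = V₁·sin 21.6°/sin 5.4° = 0.963 × 3.9117 = 3.77 km/s.

3.77 km/s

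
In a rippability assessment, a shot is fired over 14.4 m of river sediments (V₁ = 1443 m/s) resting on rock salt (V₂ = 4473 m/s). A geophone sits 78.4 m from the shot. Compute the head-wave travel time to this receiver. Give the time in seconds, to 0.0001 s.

0.0364 s

θ_c = arcsin(V₁/V₂) = arcsin(1443/4473) = 18.82°, cos θ_c = 0.9465.
Intercept time tᵢ = 2h cos θ_c / V₁ = 2·14.4·0.9465/1443 = 0.01889 s.
t = x/V₂ + tᵢ = 78.4/4473 + 0.01889 = 0.03642 s.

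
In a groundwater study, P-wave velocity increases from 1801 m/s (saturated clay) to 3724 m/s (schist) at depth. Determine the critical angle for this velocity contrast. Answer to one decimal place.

At critical incidence the refracted ray runs along the interface (θ₂ = 90°), so sin θ_c = V₁/V₂.
θ_c = arcsin(1801/3724) = arcsin 0.4836 = 28.92°.

28.9°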